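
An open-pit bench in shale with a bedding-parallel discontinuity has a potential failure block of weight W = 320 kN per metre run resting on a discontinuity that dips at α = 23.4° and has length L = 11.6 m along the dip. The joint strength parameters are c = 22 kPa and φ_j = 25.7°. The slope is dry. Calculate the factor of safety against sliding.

FS = 3.12

Resolving the block weight along and normal to the plane and applying the Mohr–Coulomb strength on the joint:
N' = W cosα = 320·cos23.4° = 293.7 kN/m
Driving force T = W sinα = 320·sin23.4° = 127.1 kN/m
Resisting force R = c·L + N'·tanφ_j = 22·11.6 + 293.7·tan25.7° = 255.2 + 141.3 = 396.5 kN/m
FS = R / T = 396.5 / 127.1 = 3.120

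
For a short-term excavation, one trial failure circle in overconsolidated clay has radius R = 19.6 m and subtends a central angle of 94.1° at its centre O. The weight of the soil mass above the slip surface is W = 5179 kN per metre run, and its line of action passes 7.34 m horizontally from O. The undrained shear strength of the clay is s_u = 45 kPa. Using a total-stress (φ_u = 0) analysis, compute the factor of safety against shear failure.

FS = 0.75

Taking moments about the centre O, the resisting moment is provided by the undrained shear strength acting along the arc:
Arc length L_a = R·θ = 19.6·(94.1°·π/180) = 19.6·1.6424 = 32.19 m
M_R = s_u·L_a·R = 45·32.19·19.6 = 28391.7 kN·m/m
M_D = W·d = 5179·7.34 = 38013.9 kN·m/m
FS = M_R / M_D = 28391.7 / 38013.9 = 0.747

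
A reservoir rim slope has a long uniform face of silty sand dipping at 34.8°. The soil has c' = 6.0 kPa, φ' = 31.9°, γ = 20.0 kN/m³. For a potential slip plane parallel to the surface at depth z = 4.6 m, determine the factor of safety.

For an infinite slope with a slip plane parallel to the surface (no pore pressure): FS = [c' + γz cos²β tanφ'] / [γz sinβ cosβ].
γz = 20.0·4.6 = 92.00 kN/m²
Numerator = 6.0 + 92.00·cos²34.8°·tan31.9° = 6.0 + 92.00·0.6743·0.6224 = 44.613 kPa
Denominator = 92.00·sin34.8°·cos34.8° = 92.00·0.5707·0.8211 = 43.115 kPa
FS = 44.613 / 43.115 = 1.035

FS = 1.03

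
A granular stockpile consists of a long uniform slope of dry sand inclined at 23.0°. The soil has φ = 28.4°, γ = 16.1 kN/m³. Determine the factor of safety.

FS = 1.27

For a dry cohesionless infinite slope the factor of safety is FS = tanφ / tanβ.
FS = tan28.4° / tan23.0° = 0.5407 / 0.4245 = 1.274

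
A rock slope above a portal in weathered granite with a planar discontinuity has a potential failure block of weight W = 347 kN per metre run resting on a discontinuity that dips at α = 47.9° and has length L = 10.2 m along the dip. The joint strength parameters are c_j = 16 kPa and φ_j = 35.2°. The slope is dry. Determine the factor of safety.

FS = 1.27

Resolving the block weight along and normal to the plane and applying the Mohr–Coulomb strength on the joint:
N' = W cosα = 347·cos47.9° = 232.6 kN/m
Driving force T = W sinα = 347·sin47.9° = 257.5 kN/m
Resisting force R = c_j·L + N'·tanφ_j = 16·10.2 + 232.6·tan35.2° = 163.2 + 164.1 = 327.3 kN/m
FS = R / T = 327.3 / 257.5 = 1.271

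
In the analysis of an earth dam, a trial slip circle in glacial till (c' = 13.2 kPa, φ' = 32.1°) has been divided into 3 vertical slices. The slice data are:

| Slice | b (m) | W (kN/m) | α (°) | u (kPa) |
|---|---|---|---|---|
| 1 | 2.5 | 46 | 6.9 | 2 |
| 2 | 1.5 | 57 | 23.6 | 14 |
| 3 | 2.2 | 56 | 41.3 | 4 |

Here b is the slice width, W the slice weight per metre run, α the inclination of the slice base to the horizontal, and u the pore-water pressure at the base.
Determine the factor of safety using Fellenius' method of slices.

Ordinary method of slices: FS = Σ[c'·Δl_i + (W_i cosα_i − u_i·Δl_i)·tanφ'] / Σ W_i sinα_i, with Δl_i = b_i / cosα_i.
Slice 1: Δl = 2.5/cos6.9° = 2.518 m; N'_1 = 46·cos6.9° − 2·2.518 = 40.6; c'Δl = 33.24; W sinα = 5.5
Slice 2: Δl = 1.5/cos23.6° = 1.637 m; N'_2 = 57·cos23.6° − 14·1.637 = 29.3; c'Δl = 21.61; W sinα = 22.8
Slice 3: Δl = 2.2/cos41.3° = 2.928 m; N'_3 = 56·cos41.3° − 4·2.928 = 30.4; c'Δl = 38.65; W sinα = 37.0
Σc'Δl = 93.5 kN/m; ΣN' = 100.3 kN/m; ΣW sinα = 65.3 kN/m
Resisting = 93.5 + 100.3·tan32.1° = 93.5 + 62.9 = 156.4 kN/m
FS = 156.4 / 65.3 = 2.395

FS = 2.40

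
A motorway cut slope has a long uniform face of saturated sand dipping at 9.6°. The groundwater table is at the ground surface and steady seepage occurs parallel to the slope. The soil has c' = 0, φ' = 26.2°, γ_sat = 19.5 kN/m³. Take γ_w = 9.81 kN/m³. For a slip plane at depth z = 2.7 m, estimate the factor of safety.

FS = 1.45

With seepage parallel to the slope and the water table at the surface, the effective normal stress on the slip plane uses the buoyant unit weight γ' = γ_sat − γ_w while the driving shear stress uses γ_sat:
FS = [c' + γ' z cos²β tanφ'] / [γ_sat z sinβ cosβ]
(For c' = 0 this reduces to FS = (γ'/γ_sat)·tanφ'/tanβ.)
γ' = 19.5 − 9.81 = 9.69 kN/m³
Numerator = 0.0 + 9.69·2.7·cos²9.6°·tan26.2° = 0.0 + 9.69·2.7·0.9722·0.4921 = 12.516 kPa
Denominator = 19.5·2.7·sin9.6°·cos9.6° = 19.5·2.7·0.1668·0.9860 = 8.657 kPa
FS = 12.516 / 8.657 = 1.446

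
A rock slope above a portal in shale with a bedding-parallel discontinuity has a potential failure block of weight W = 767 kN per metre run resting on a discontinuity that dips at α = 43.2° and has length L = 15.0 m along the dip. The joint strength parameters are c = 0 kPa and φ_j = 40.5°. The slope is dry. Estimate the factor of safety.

Resolving the block weight along and normal to the plane and applying the Mohr–Coulomb strength on the joint:
N' = W cosα = 767·cos43.2° = 559.1 kN/m
Driving force T = W sinα = 767·sin43.2° = 525.0 kN/m
Resisting force R = c·L + N'·tanφ_j = 0·15.0 + 559.1·tan40.5° = 0.0 + 477.5 = 477.5 kN/m
FS = R / T = 477.5 / 525.0 = 0.910

FS = 0.91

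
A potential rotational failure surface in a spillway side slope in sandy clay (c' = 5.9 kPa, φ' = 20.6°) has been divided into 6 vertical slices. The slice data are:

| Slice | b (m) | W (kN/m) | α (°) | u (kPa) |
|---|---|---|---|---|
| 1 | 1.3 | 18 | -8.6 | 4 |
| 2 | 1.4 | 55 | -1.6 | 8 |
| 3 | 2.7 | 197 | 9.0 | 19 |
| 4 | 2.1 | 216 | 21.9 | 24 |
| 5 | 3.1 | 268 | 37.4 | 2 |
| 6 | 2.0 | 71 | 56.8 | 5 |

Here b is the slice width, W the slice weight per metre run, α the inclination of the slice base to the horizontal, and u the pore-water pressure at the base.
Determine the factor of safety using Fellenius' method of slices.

FS = 0.92

Ordinary method of slices: FS = Σ[c'·Δl_i + (W_i cosα_i − u_i·Δl_i)·tanφ'] / Σ W_i sinα_i, with Δl_i = b_i / cosα_i.
Slice 1: Δl = 1.3/cos(-8.6°) = 1.315 m; N'_1 = 18·cos(-8.6°) − 4·1.315 = 12.5; c'Δl = 7.76; W sinα = -2.7
Slice 2: Δl = 1.4/cos(-1.6°) = 1.401 m; N'_2 = 55·cos(-1.6°) − 8·1.401 = 43.8; c'Δl = 8.26; W sinα = -1.5
Slice 3: Δl = 2.7/cos9.0° = 2.734 m; N'_3 = 197·cos9.0° − 19·2.734 = 142.6; c'Δl = 16.13; W sinα = 30.8
Slice 4: Δl = 2.1/cos21.9° = 2.263 m; N'_4 = 216·cos21.9° − 24·2.263 = 146.1; c'Δl = 13.35; W sinα = 80.6
Slice 5: Δl = 3.1/cos37.4° = 3.902 m; N'_5 = 268·cos37.4° − 2·3.902 = 205.1; c'Δl = 23.02; W sinα = 162.8
Slice 6: Δl = 2.0/cos56.8° = 3.653 m; N'_6 = 71·cos56.8° − 5·3.653 = 20.6; c'Δl = 21.55; W sinα = 59.4
Σc'Δl = 90.1 kN/m; ΣN' = 570.8 kN/m; ΣW sinα = 329.3 kN/m
Resisting = 90.1 + 570.8·tan20.6° = 90.1 + 214.5 = 304.6 kN/m
FS = 304.6 / 329.3 = 0.925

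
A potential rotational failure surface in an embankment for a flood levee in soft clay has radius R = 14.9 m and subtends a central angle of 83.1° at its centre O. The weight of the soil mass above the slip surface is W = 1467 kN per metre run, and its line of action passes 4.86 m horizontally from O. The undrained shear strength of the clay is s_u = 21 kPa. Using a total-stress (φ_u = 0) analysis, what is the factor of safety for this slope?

FS = 0.95

Taking moments about the centre O, the resisting moment is provided by the undrained shear strength acting along the arc:
Arc length L_a = R·θ = 14.9·(83.1°·π/180) = 14.9·1.4504 = 21.61 m
M_R = s_u·L_a·R = 21·21.61·14.9 = 6761.9 kN·m/m
M_D = W·d = 1467·4.86 = 7129.6 kN·m/m
FS = M_R / M_D = 6761.9 / 7129.6 = 0.948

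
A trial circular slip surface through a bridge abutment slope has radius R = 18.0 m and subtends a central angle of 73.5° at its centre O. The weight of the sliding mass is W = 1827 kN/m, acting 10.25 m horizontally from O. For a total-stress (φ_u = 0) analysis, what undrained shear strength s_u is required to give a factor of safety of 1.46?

FS = s_u·L_a·R / (W·d), so s_u = FS·W·d / (L_a·R).
Arc length L_a = R·θ = 18.0·(73.5°·π/180) = 18.0·1.2828 = 23.09 m
s_u = 1.46·1827·10.25 / (23.09·18.0) = 27341.1 / 415.63 = 65.78 kPa

s_u = 65.8 kPa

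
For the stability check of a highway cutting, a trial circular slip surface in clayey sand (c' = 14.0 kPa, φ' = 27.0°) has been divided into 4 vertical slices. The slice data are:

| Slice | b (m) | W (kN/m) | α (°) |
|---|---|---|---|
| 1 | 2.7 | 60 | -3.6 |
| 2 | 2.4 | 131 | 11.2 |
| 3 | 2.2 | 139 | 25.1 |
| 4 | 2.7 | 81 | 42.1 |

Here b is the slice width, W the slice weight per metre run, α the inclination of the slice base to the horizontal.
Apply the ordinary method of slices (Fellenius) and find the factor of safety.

Ordinary method of slices: FS = Σ[c'·Δl_i + (W_i cosα_i)·tanφ'] / Σ W_i sinα_i, with Δl_i = b_i / cosα_i.
Slice 1: Δl = 2.7/cos(-3.6°) = 2.705 m; N'_1 = 60·cos(-3.6°) = 59.9; c'Δl = 37.87; W sinα = -3.8
Slice 2: Δl = 2.4/cos11.2° = 2.447 m; N'_2 = 131·cos11.2° = 128.5; c'Δl = 34.25; W sinα = 25.4
Slice 3: Δl = 2.2/cos25.1° = 2.429 m; N'_3 = 139·cos25.1° = 125.9; c'Δl = 34.01; W sinα = 59.0
Slice 4: Δl = 2.7/cos42.1° = 3.639 m; N'_4 = 81·cos42.1° = 60.1; c'Δl = 50.95; W sinα = 54.3
Σc'Δl = 157.1 kN/m; ΣN' = 374.4 kN/m; ΣW sinα = 134.9 kN/m
Resisting = 157.1 + 374.4·tan27.0° = 157.1 + 190.7 = 347.8 kN/m
FS = 347.8 / 134.9 = 2.578

FS = 2.58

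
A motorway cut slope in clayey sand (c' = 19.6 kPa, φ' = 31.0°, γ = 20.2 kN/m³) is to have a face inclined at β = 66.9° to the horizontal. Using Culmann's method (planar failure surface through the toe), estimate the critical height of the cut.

H_c = 16.11 m

Culmann's analysis gives the critical failure plane at α_cr = (β + φ')/2 = (66.9 + 31.0)/2 = 49.0°, and the critical height
H_c = (4c'/γ) · sinβ cosφ' / [1 − cos(β − φ')]
    = (4·19.6/20.2) · sin66.9°·cos31.0° / [1 − cos(35.9°)]
    = 3.881 · 0.9198·0.8572 / [1 − 0.8100]
    = 3.881 · 0.7884 / 0.1900
    = 16.11 m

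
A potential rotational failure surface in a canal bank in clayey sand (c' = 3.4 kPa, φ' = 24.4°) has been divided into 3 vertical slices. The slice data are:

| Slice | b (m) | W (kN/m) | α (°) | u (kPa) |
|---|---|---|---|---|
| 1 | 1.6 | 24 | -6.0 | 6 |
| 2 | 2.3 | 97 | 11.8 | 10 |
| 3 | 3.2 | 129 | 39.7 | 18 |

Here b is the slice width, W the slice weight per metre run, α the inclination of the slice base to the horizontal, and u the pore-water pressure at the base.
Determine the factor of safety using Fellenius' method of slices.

FS = 0.78

Ordinary method of slices: FS = Σ[c'·Δl_i + (W_i cosα_i − u_i·Δl_i)·tanφ'] / Σ W_i sinα_i, with Δl_i = b_i / cosα_i.
Slice 1: Δl = 1.6/cos(-6.0°) = 1.609 m; N'_1 = 24·cos(-6.0°) − 6·1.609 = 14.2; c'Δl = 5.47; W sinα = -2.5
Slice 2: Δl = 2.3/cos11.8° = 2.350 m; N'_2 = 97·cos11.8° − 10·2.350 = 71.5; c'Δl = 7.99; W sinα = 19.8
Slice 3: Δl = 3.2/cos39.7° = 4.159 m; N'_3 = 129·cos39.7° − 18·4.159 = 24.4; c'Δl = 14.14; W sinα = 82.4
Σc'Δl = 27.6 kN/m; ΣN' = 110.1 kN/m; ΣW sinα = 99.7 kN/m
Resisting = 27.6 + 110.1·tan24.4° = 27.6 + 49.9 = 77.5 kN/m
FS = 77.5 / 99.7 = 0.777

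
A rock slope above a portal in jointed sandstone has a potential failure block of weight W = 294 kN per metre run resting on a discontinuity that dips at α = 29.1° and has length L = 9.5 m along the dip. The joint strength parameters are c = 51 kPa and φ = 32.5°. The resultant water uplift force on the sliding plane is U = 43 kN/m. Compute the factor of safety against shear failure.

FS = 4.34

Resolving the block weight along and normal to the plane and applying the Mohr–Coulomb strength on the joint:
N' = W cosα − U = 294·cos29.1° − 43 = 213.9 kN/m
Driving force T = W sinα = 294·sin29.1° = 143.0 kN/m
Resisting force R = c·L + N'·tanφ = 51·9.5 + 213.9·tan32.5° = 484.5 + 136.3 = 620.8 kN/m
FS = R / T = 620.8 / 143.0 = 4.342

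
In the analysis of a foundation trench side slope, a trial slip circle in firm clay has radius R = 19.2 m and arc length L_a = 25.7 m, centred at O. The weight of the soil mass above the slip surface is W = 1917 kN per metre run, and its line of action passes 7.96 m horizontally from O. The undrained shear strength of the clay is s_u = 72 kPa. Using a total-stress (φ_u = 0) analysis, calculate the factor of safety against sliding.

Taking moments about the centre O, the resisting moment is provided by the undrained shear strength acting along the arc:
M_R = s_u·L_a·R = 72·25.70·19.2 = 35527.7 kN·m/m
M_D = W·d = 1917·7.96 = 15259.3 kN·m/m
FS = M_R / M_D = 35527.7 / 15259.3 = 2.328

FS = 2.33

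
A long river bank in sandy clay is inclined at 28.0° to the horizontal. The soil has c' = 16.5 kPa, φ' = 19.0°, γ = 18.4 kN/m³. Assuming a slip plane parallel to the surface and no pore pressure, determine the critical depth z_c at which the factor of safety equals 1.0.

Setting FS = 1.00 in FS = [c' + γz cos²β tanφ'] / [γz sinβ cosβ] and solving for z:
z = c' / [γ cosβ (FS·sinβ − cosβ·tanφ')]
  = 16.5 / [18.4·cos28.0°·(1.00·sin28.0° − cos28.0°·tan19.0°)]
  = 16.5 / [18.4·0.8829·(1.00·0.4695 − 0.8829·0.3443)]
  = 16.5 / 2.6879 = 6.139 m

z_c = 6.14 m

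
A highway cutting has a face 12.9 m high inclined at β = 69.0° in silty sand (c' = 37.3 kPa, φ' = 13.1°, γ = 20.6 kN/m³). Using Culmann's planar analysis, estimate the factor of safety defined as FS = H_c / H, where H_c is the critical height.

H_c = (4c'/γ) · sinβ cosφ' / [1 − cos(β − φ')]
    = (4·37.3/20.6) · sin69.0°·cos13.1° / [1 − cos55.9°]
    = 7.243 · 0.9093 / 0.4394 = 14.99 m
FS = H_c / H = 14.99 / 12.9 = 1.162

FS = 1.16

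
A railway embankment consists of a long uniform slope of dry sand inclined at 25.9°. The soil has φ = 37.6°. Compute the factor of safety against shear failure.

For a dry cohesionless infinite slope the factor of safety is FS = tanφ / tanβ.
FS = tan37.6° / tan25.9° = 0.7701 / 0.4856 = 1.586

FS = 1.59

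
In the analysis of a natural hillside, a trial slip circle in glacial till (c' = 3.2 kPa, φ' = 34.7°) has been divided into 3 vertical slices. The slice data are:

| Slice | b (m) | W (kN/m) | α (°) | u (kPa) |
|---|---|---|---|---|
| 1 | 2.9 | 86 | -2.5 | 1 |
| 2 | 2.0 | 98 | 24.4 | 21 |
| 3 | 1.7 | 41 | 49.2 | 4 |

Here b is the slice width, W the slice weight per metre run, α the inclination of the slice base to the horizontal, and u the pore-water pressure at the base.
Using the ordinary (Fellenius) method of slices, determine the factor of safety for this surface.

FS = 1.82

Ordinary method of slices: FS = Σ[c'·Δl_i + (W_i cosα_i − u_i·Δl_i)·tanφ'] / Σ W_i sinα_i, with Δl_i = b_i / cosα_i.
Slice 1: Δl = 2.9/cos(-2.5°) = 2.903 m; N'_1 = 86·cos(-2.5°) − 1·2.903 = 83.0; c'Δl = 9.29; W sinα = -3.8
Slice 2: Δl = 2.0/cos24.4° = 2.196 m; N'_2 = 98·cos24.4° − 21·2.196 = 43.1; c'Δl = 7.03; W sinα = 40.5
Slice 3: Δl = 1.7/cos49.2° = 2.602 m; N'_3 = 41·cos49.2° − 4·2.602 = 16.4; c'Δl = 8.33; W sinα = 31.0
Σc'Δl = 24.6 kN/m; ΣN' = 142.5 kN/m; ΣW sinα = 67.8 kN/m
Resisting = 24.6 + 142.5·tan34.7° = 24.6 + 98.7 = 123.3 kN/m
FS = 123.3 / 67.8 = 1.820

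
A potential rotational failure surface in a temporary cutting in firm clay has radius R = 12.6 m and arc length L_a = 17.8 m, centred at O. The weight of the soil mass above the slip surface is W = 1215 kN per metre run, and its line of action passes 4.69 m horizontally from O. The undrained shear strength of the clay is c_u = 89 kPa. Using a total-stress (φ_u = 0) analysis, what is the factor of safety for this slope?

Taking moments about the centre O, the resisting moment is provided by the undrained shear strength acting along the arc:
M_R = c_u·L_a·R = 89·17.80·12.6 = 19960.9 kN·m/m
M_D = W·d = 1215·4.69 = 5698.4 kN·m/m
FS = M_R / M_D = 19960.9 / 5698.4 = 3.503

FS = 3.50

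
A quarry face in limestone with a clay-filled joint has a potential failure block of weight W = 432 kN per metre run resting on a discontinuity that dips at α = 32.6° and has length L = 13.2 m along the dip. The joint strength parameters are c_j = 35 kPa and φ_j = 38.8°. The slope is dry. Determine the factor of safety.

FS = 3.24

Resolving the block weight along and normal to the plane and applying the Mohr–Coulomb strength on the joint:
N' = W cosα = 432·cos32.6° = 363.9 kN/m
Driving force T = W sinα = 432·sin32.6° = 232.7 kN/m
Resisting force R = c_j·L + N'·tanφ_j = 35·13.2 + 363.9·tan38.8° = 462.0 + 292.6 = 754.6 kN/m
FS = R / T = 754.6 / 232.7 = 3.242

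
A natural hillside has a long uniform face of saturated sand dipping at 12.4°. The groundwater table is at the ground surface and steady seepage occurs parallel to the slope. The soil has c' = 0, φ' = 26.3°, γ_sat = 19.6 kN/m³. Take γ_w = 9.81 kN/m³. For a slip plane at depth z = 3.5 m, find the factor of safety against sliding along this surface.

With seepage parallel to the slope and the water table at the surface, the effective normal stress on the slip plane uses the buoyant unit weight γ' = γ_sat − γ_w while the driving shear stress uses γ_sat:
FS = [c' + γ' z cos²β tanφ'] / [γ_sat z sinβ cosβ]
(For c' = 0 this reduces to FS = (γ'/γ_sat)·tanφ'/tanβ.)
γ' = 19.6 − 9.81 = 9.79 kN/m³
Numerator = 0.0 + 9.79·3.5·cos²12.4°·tan26.3° = 0.0 + 9.79·3.5·0.9539·0.4942 = 16.154 kPa
Denominator = 19.6·3.5·sin12.4°·cos12.4° = 19.6·3.5·0.2147·0.9767 = 14.387 kPa
FS = 16.154 / 14.387 = 1.123

FS = 1.12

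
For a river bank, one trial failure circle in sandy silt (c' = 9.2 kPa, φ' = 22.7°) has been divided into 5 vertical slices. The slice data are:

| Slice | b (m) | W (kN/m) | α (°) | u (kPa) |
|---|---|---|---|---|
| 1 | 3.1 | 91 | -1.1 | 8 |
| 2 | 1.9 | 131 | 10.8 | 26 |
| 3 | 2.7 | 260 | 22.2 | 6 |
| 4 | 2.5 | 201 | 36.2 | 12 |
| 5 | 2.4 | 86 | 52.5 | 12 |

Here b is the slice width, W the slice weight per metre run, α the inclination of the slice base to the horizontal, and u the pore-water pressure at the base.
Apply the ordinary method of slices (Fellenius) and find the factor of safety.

FS = 1.12

Ordinary method of slices: FS = Σ[c'·Δl_i + (W_i cosα_i − u_i·Δl_i)·tanφ'] / Σ W_i sinα_i, with Δl_i = b_i / cosα_i.
Slice 1: Δl = 3.1/cos(-1.1°) = 3.101 m; N'_1 = 91·cos(-1.1°) − 8·3.101 = 66.2; c'Δl = 28.53; W sinα = -1.7
Slice 2: Δl = 1.9/cos10.8° = 1.934 m; N'_2 = 131·cos10.8° − 26·1.934 = 78.4; c'Δl = 17.80; W sinα = 24.5
Slice 3: Δl = 2.7/cos22.2° = 2.916 m; N'_3 = 260·cos22.2° − 6·2.916 = 223.2; c'Δl = 26.83; W sinα = 98.2
Slice 4: Δl = 2.5/cos36.2° = 3.098 m; N'_4 = 201·cos36.2° − 12·3.098 = 125.0; c'Δl = 28.50; W sinα = 118.7
Slice 5: Δl = 2.4/cos52.5° = 3.942 m; N'_5 = 86·cos52.5° − 12·3.942 = 5.0; c'Δl = 36.27; W sinα = 68.2
Σc'Δl = 137.9 kN/m; ΣN' = 497.9 kN/m; ΣW sinα = 308.0 kN/m
Resisting = 137.9 + 497.9·tan22.7° = 137.9 + 208.3 = 346.2 kN/m
FS = 346.2 / 308.0 = 1.124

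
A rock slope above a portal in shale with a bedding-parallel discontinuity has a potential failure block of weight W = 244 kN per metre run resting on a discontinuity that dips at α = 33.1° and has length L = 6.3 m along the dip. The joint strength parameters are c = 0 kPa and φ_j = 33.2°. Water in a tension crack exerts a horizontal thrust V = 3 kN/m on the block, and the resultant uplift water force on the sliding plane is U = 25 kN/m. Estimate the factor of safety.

FS = 0.86

Resolving the block weight along and normal to the plane and applying the Mohr–Coulomb strength on the joint:
N' = W cosα − U − V sinα = 244·cos33.1° − 25 − 3·sin33.1° = 177.8 kN/m
Driving force T = W sinα + V cosα = 244·sin33.1° + 3·cos33.1° = 135.8 kN/m
Resisting force R = c·L + N'·tanφ_j = 0·6.3 + 177.8·tan33.2° = 0.0 + 116.3 = 116.3 kN/m
FS = R / T = 116.3 / 135.8 = 0.857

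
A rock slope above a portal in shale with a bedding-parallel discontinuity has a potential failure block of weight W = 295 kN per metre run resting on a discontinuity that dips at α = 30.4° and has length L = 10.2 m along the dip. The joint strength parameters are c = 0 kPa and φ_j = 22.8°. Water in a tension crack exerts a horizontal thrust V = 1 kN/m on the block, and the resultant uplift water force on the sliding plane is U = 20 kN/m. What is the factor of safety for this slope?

FS = 0.65

Resolving the block weight along and normal to the plane and applying the Mohr–Coulomb strength on the joint:
N' = W cosα − U − V sinα = 295·cos30.4° − 20 − 1·sin30.4° = 233.9 kN/m
Driving force T = W sinα + V cosα = 295·sin30.4° + 1·cos30.4° = 150.1 kN/m
Resisting force R = c·L + N'·tanφ_j = 0·10.2 + 233.9·tan22.8° = 0.0 + 98.3 = 98.3 kN/m
FS = R / T = 98.3 / 150.1 = 0.655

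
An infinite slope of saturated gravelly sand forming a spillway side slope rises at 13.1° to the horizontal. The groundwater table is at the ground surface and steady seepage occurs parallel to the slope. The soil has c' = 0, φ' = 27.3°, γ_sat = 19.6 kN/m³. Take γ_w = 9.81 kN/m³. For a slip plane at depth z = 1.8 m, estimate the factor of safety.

FS = 1.11

With seepage parallel to the slope and the water table at the surface, the effective normal stress on the slip plane uses the buoyant unit weight γ' = γ_sat − γ_w while the driving shear stress uses γ_sat:
FS = [c' + γ' z cos²β tanφ'] / [γ_sat z sinβ cosβ]
(For c' = 0 this reduces to FS = (γ'/γ_sat)·tanφ'/tanβ.)
γ' = 19.6 − 9.81 = 9.79 kN/m³
Numerator = 0.0 + 9.79·1.8·cos²13.1°·tan27.3° = 0.0 + 9.79·1.8·0.9486·0.5161 = 8.628 kPa
Denominator = 19.6·1.8·sin13.1°·cos13.1° = 19.6·1.8·0.2267·0.9740 = 7.788 kPa
FS = 8.628 / 7.788 = 1.108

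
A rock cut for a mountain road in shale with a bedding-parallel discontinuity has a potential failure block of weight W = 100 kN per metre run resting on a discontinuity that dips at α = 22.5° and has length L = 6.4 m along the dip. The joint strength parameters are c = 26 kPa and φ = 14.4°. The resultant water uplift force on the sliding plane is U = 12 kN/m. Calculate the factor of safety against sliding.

Resolving the block weight along and normal to the plane and applying the Mohr–Coulomb strength on the joint:
N' = W cosα − U = 100·cos22.5° − 12 = 80.4 kN/m
Driving force T = W sinα = 100·sin22.5° = 38.3 kN/m
Resisting force R = c·L + N'·tanφ = 26·6.4 + 80.4·tan14.4° = 166.4 + 20.6 = 187.0 kN/m
FS = R / T = 187.0 / 38.3 = 4.888

FS = 4.89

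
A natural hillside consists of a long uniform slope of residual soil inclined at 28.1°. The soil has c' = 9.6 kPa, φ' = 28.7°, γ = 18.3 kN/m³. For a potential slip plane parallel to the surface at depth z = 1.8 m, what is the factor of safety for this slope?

For an infinite slope with a slip plane parallel to the surface (no pore pressure): FS = [c' + γz cos²β tanφ'] / [γz sinβ cosβ].
γz = 18.3·1.8 = 32.94 kN/m²
Numerator = 9.6 + 32.94·cos²28.1°·tan28.7° = 9.6 + 32.94·0.7781·0.5475 = 23.633 kPa
Denominator = 32.94·sin28.1°·cos28.1° = 32.94·0.4710·0.8821 = 13.686 kPa
FS = 23.633 / 13.686 = 1.727

FS = 1.73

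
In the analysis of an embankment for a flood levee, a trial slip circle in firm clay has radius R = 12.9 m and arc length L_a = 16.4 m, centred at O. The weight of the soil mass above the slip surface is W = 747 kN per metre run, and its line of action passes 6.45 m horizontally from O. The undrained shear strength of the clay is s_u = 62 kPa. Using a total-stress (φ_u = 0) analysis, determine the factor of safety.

Taking moments about the centre O, the resisting moment is provided by the undrained shear strength acting along the arc:
M_R = s_u·L_a·R = 62·16.40·12.9 = 13116.7 kN·m/m
M_D = W·d = 747·6.45 = 4818.2 kN·m/m
FS = M_R / M_D = 13116.7 / 4818.2 = 2.722

FS = 2.72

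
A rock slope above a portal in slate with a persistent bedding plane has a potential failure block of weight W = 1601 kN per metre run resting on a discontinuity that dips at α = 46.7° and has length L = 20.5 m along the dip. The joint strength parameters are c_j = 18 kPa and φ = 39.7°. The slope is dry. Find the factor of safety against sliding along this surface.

Resolving the block weight along and normal to the plane and applying the Mohr–Coulomb strength on the joint:
N' = W cosα = 1601·cos46.7° = 1098.0 kN/m
Driving force T = W sinα = 1601·sin46.7° = 1165.2 kN/m
Resisting force R = c_j·L + N'·tanφ = 18·20.5 + 1098.0·tan39.7° = 369.0 + 911.6 = 1280.6 kN/m
FS = R / T = 1280.6 / 1165.2 = 1.099

FS = 1.10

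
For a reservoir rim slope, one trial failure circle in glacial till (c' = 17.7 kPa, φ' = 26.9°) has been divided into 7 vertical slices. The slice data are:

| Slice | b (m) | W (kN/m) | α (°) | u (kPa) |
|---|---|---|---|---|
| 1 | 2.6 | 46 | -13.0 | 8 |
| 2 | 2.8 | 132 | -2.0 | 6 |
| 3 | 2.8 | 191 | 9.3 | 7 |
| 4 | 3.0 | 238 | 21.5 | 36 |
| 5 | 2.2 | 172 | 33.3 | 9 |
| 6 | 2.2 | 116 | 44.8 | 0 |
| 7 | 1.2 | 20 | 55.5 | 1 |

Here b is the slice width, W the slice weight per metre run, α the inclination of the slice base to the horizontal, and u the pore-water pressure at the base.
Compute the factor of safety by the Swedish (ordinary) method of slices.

Ordinary method of slices: FS = Σ[c'·Δl_i + (W_i cosα_i − u_i·Δl_i)·tanφ'] / Σ W_i sinα_i, with Δl_i = b_i / cosα_i.
Slice 1: Δl = 2.6/cos(-13.0°) = 2.668 m; N'_1 = 46·cos(-13.0°) − 8·2.668 = 23.5; c'Δl = 47.23; W sinα = -10.3
Slice 2: Δl = 2.8/cos(-2.0°) = 2.802 m; N'_2 = 132·cos(-2.0°) − 6·2.802 = 115.1; c'Δl = 49.59; W sinα = -4.6
Slice 3: Δl = 2.8/cos9.3° = 2.837 m; N'_3 = 191·cos9.3° − 7·2.837 = 168.6; c'Δl = 50.22; W sinα = 30.9
Slice 4: Δl = 3.0/cos21.5° = 3.224 m; N'_4 = 238·cos21.5° − 36·3.224 = 105.4; c'Δl = 57.07; W sinα = 87.2
Slice 5: Δl = 2.2/cos33.3° = 2.632 m; N'_5 = 172·cos33.3° − 9·2.632 = 120.1; c'Δl = 46.59; W sinα = 94.4
Slice 6: Δl = 2.2/cos44.8° = 3.100 m; N'_6 = 116·cos44.8° − 0·3.100 = 82.3; c'Δl = 54.88; W sinα = 81.7
Slice 7: Δl = 1.2/cos55.5° = 2.119 m; N'_7 = 20·cos55.5° − 1·2.119 = 9.2; c'Δl = 37.50; W sinα = 16.5
Σc'Δl = 343.1 kN/m; ΣN' = 624.2 kN/m; ΣW sinα = 295.8 kN/m
Resisting = 343.1 + 624.2·tan26.9° = 343.1 + 316.7 = 659.7 kN/m
FS = 659.7 / 295.8 = 2.230

FS = 2.23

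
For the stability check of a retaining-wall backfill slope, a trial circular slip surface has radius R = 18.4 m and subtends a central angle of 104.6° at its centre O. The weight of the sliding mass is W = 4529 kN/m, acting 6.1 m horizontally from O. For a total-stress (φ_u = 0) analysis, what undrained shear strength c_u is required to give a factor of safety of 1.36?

FS = c_u·L_a·R / (W·d), so c_u = FS·W·d / (L_a·R).
Arc length L_a = R·θ = 18.4·(104.6°·π/180) = 18.4·1.8256 = 33.59 m
c_u = 1.36·4529·6.1 / (33.59·18.4) = 37572.6 / 618.08 = 60.79 kPa

c_u = 60.8 kPa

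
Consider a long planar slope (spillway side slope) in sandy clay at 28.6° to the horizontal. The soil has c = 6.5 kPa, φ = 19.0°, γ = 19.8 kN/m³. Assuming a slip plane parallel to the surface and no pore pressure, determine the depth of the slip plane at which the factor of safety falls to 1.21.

z = 1.35 m

Setting FS = 1.21 in FS = [c + γz cos²β tanφ] / [γz sinβ cosβ] and solving for z:
z = c / [γ cosβ (FS·sinβ − cosβ·tanφ)]
  = 6.5 / [19.8·cos28.6°·(1.21·sin28.6° − cos28.6°·tan19.0°)]
  = 6.5 / [19.8·0.8780·(1.21·0.4787 − 0.8780·0.3443)]
  = 6.5 / 4.8137 = 1.350 m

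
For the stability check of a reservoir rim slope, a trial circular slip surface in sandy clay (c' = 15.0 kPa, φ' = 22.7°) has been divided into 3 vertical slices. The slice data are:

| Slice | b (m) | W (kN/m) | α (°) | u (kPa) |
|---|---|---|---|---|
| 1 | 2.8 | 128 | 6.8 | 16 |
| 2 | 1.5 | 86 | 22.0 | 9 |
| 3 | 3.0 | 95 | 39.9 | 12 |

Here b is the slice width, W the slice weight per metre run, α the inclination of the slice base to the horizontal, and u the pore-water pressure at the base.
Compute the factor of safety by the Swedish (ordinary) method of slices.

FS = 1.82

Ordinary method of slices: FS = Σ[c'·Δl_i + (W_i cosα_i − u_i·Δl_i)·tanφ'] / Σ W_i sinα_i, with Δl_i = b_i / cosα_i.
Slice 1: Δl = 2.8/cos6.8° = 2.820 m; N'_1 = 128·cos6.8° − 16·2.820 = 82.0; c'Δl = 42.30; W sinα = 15.2
Slice 2: Δl = 1.5/cos22.0° = 1.618 m; N'_2 = 86·cos22.0° − 9·1.618 = 65.2; c'Δl = 24.27; W sinα = 32.2
Slice 3: Δl = 3.0/cos39.9° = 3.911 m; N'_3 = 95·cos39.9° − 12·3.911 = 26.0; c'Δl = 58.66; W sinα = 60.9
Σc'Δl = 125.2 kN/m; ΣN' = 173.1 kN/m; ΣW sinα = 108.3 kN/m
Resisting = 125.2 + 173.1·tan22.7° = 125.2 + 72.4 = 197.6 kN/m
FS = 197.6 / 108.3 = 1.825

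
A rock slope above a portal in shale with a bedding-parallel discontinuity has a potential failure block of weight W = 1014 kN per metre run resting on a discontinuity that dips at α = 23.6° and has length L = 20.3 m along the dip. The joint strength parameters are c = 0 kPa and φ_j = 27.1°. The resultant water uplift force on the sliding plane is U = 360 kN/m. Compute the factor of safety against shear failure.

FS = 0.72

Resolving the block weight along and normal to the plane and applying the Mohr–Coulomb strength on the joint:
N' = W cosα − U = 1014·cos23.6° − 360 = 569.2 kN/m
Driving force T = W sinα = 1014·sin23.6° = 406.0 kN/m
Resisting force R = c·L + N'·tanφ_j = 0·20.3 + 569.2·tan27.1° = 0.0 + 291.3 = 291.3 kN/m
FS = R / T = 291.3 / 406.0 = 0.717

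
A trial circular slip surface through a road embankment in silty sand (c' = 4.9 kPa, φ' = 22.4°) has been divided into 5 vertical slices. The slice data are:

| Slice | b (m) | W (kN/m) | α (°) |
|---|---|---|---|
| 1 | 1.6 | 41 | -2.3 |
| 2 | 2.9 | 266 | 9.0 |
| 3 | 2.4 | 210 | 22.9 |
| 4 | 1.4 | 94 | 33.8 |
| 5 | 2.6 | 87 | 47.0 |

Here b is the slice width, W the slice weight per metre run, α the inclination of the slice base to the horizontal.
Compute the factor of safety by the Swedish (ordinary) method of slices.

FS = 1.36

Ordinary method of slices: FS = Σ[c'·Δl_i + (W_i cosα_i)·tanφ'] / Σ W_i sinα_i, with Δl_i = b_i / cosα_i.
Slice 1: Δl = 1.6/cos(-2.3°) = 1.601 m; N'_1 = 41·cos(-2.3°) = 41.0; c'Δl = 7.85; W sinα = -1.6
Slice 2: Δl = 2.9/cos9.0° = 2.936 m; N'_2 = 266·cos9.0° = 262.7; c'Δl = 14.39; W sinα = 41.6
Slice 3: Δl = 2.4/cos22.9° = 2.605 m; N'_3 = 210·cos22.9° = 193.4; c'Δl = 12.77; W sinα = 81.7
Slice 4: Δl = 1.4/cos33.8° = 1.685 m; N'_4 = 94·cos33.8° = 78.1; c'Δl = 8.26; W sinα = 52.3
Slice 5: Δl = 2.6/cos47.0° = 3.812 m; N'_5 = 87·cos47.0° = 59.3; c'Δl = 18.68; W sinα = 63.6
Σc'Δl = 61.9 kN/m; ΣN' = 634.6 kN/m; ΣW sinα = 237.6 kN/m
Resisting = 61.9 + 634.6·tan22.4° = 61.9 + 261.6 = 323.5 kN/m
FS = 323.5 / 237.6 = 1.361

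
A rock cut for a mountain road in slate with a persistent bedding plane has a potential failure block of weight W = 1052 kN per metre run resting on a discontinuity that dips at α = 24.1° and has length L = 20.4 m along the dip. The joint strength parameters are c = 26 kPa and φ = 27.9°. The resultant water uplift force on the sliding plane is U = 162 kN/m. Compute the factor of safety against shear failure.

Resolving the block weight along and normal to the plane and applying the Mohr–Coulomb strength on the joint:
N' = W cosα − U = 1052·cos24.1° − 162 = 798.3 kN/m
Driving force T = W sinα = 1052·sin24.1° = 429.6 kN/m
Resisting force R = c·L + N'·tanφ = 26·20.4 + 798.3·tan27.9° = 530.4 + 422.7 = 953.1 kN/m
FS = R / T = 953.1 / 429.6 = 2.219

FS = 2.22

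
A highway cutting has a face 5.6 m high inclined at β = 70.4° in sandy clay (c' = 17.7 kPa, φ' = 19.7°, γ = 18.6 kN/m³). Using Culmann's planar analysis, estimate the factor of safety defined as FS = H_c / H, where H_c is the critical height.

H_c = (4c'/γ) · sinβ cosφ' / [1 − cos(β − φ')]
    = (4·17.7/18.6) · sin70.4°·cos19.7° / [1 − cos50.7°]
    = 3.806 · 0.8869 / 0.3666 = 9.21 m
FS = H_c / H = 9.21 / 5.6 = 1.644

FS = 1.64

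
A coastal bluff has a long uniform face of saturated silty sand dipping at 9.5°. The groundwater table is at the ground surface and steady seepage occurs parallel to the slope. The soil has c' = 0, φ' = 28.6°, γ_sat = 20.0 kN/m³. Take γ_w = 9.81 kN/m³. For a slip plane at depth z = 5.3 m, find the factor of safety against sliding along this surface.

With seepage parallel to the slope and the water table at the surface, the effective normal stress on the slip plane uses the buoyant unit weight γ' = γ_sat − γ_w while the driving shear stress uses γ_sat:
FS = [c' + γ' z cos²β tanφ'] / [γ_sat z sinβ cosβ]
(For c' = 0 this reduces to FS = (γ'/γ_sat)·tanφ'/tanβ.)
γ' = 20.0 − 9.81 = 10.19 kN/m³
Numerator = 0.0 + 10.19·5.3·cos²9.5°·tan28.6° = 0.0 + 10.19·5.3·0.9728·0.5452 = 28.643 kPa
Denominator = 20.0·5.3·sin9.5°·cos9.5° = 20.0·5.3·0.1650·0.9863 = 17.255 kPa
FS = 28.643 / 17.255 = 1.660

FS = 1.66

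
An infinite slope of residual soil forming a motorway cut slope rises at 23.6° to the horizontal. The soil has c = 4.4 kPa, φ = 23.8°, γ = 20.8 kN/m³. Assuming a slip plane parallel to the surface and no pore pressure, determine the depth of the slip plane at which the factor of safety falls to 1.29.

z = 2.06 m

Setting FS = 1.29 in FS = [c + γz cos²β tanφ] / [γz sinβ cosβ] and solving for z:
z = c / [γ cosβ (FS·sinβ − cosβ·tanφ)]
  = 4.4 / [20.8·cos23.6°·(1.29·sin23.6° − cos23.6°·tan23.8°)]
  = 4.4 / [20.8·0.9164·(1.29·0.4003 − 0.9164·0.4411)]
  = 4.4 / 2.1402 = 2.056 m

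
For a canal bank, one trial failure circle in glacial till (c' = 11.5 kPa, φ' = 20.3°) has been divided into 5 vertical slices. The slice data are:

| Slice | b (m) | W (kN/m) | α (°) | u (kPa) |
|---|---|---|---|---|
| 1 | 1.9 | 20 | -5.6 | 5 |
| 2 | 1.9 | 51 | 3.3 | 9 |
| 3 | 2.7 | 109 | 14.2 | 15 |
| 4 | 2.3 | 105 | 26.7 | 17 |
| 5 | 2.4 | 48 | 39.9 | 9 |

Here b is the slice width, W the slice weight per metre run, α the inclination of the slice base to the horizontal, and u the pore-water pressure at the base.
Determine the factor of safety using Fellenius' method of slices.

Ordinary method of slices: FS = Σ[c'·Δl_i + (W_i cosα_i − u_i·Δl_i)·tanφ'] / Σ W_i sinα_i, with Δl_i = b_i / cosα_i.
Slice 1: Δl = 1.9/cos(-5.6°) = 1.909 m; N'_1 = 20·cos(-5.6°) − 5·1.909 = 10.4; c'Δl = 21.95; W sinα = -2.0
Slice 2: Δl = 1.9/cos3.3° = 1.903 m; N'_2 = 51·cos3.3° − 9·1.903 = 33.8; c'Δl = 21.89; W sinα = 2.9
Slice 3: Δl = 2.7/cos14.2° = 2.785 m; N'_3 = 109·cos14.2° − 15·2.785 = 63.9; c'Δl = 32.03; W sinα = 26.7
Slice 4: Δl = 2.3/cos26.7° = 2.575 m; N'_4 = 105·cos26.7° − 17·2.575 = 50.0; c'Δl = 29.61; W sinα = 47.2
Slice 5: Δl = 2.4/cos39.9° = 3.128 m; N'_5 = 48·cos39.9° − 9·3.128 = 8.7; c'Δl = 35.98; W sinα = 30.8
Σc'Δl = 141.5 kN/m; ΣN' = 166.7 kN/m; ΣW sinα = 105.7 kN/m
Resisting = 141.5 + 166.7·tan20.3° = 141.5 + 61.7 = 203.1 kN/m
FS = 203.1 / 105.7 = 1.922

FS = 1.92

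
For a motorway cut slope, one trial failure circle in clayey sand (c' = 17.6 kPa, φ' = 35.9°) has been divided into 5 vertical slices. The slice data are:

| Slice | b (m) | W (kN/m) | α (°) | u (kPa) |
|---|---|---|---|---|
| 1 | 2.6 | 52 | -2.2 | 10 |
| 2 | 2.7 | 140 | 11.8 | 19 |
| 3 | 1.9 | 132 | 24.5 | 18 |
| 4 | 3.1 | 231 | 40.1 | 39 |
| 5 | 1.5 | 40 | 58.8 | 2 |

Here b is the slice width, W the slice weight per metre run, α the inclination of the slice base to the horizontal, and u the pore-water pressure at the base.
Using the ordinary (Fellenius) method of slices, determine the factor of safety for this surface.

FS = 1.58

Ordinary method of slices: FS = Σ[c'·Δl_i + (W_i cosα_i − u_i·Δl_i)·tanφ'] / Σ W_i sinα_i, with Δl_i = b_i / cosα_i.
Slice 1: Δl = 2.6/cos(-2.2°) = 2.602 m; N'_1 = 52·cos(-2.2°) − 10·2.602 = 25.9; c'Δl = 45.79; W sinα = -2.0
Slice 2: Δl = 2.7/cos11.8° = 2.758 m; N'_2 = 140·cos11.8° − 19·2.758 = 84.6; c'Δl = 48.55; W sinα = 28.6
Slice 3: Δl = 1.9/cos24.5° = 2.088 m; N'_3 = 132·cos24.5° − 18·2.088 = 82.5; c'Δl = 36.75; W sinα = 54.7
Slice 4: Δl = 3.1/cos40.1° = 4.053 m; N'_4 = 231·cos40.1° − 39·4.053 = 18.6; c'Δl = 71.33; W sinα = 148.8
Slice 5: Δl = 1.5/cos58.8° = 2.896 m; N'_5 = 40·cos58.8° − 2·2.896 = 14.9; c'Δl = 50.96; W sinα = 34.2
Σc'Δl = 253.4 kN/m; ΣN' = 226.7 kN/m; ΣW sinα = 264.4 kN/m
Resisting = 253.4 + 226.7·tan35.9° = 253.4 + 164.1 = 417.5 kN/m
FS = 417.5 / 264.4 = 1.579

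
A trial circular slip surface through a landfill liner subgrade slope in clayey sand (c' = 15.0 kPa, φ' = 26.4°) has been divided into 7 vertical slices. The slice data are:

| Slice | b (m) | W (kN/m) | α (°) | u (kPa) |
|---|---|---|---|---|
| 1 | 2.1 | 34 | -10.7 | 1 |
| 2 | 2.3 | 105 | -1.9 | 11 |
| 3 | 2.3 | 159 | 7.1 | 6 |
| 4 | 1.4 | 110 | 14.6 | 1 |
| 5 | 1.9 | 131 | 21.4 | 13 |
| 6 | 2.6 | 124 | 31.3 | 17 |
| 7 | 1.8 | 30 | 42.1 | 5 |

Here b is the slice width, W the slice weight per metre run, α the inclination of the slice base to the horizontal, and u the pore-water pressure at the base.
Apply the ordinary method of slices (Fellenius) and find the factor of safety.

FS = 2.90

Ordinary method of slices: FS = Σ[c'·Δl_i + (W_i cosα_i − u_i·Δl_i)·tanφ'] / Σ W_i sinα_i, with Δl_i = b_i / cosα_i.
Slice 1: Δl = 2.1/cos(-10.7°) = 2.137 m; N'_1 = 34·cos(-10.7°) − 1·2.137 = 31.3; c'Δl = 32.06; W sinα = -6.3
Slice 2: Δl = 2.3/cos(-1.9°) = 2.301 m; N'_2 = 105·cos(-1.9°) − 11·2.301 = 79.6; c'Δl = 34.52; W sinα = -3.5
Slice 3: Δl = 2.3/cos7.1° = 2.318 m; N'_3 = 159·cos7.1° − 6·2.318 = 143.9; c'Δl = 34.77; W sinα = 19.7
Slice 4: Δl = 1.4/cos14.6° = 1.447 m; N'_4 = 110·cos14.6° − 1·1.447 = 105.0; c'Δl = 21.70; W sinα = 27.7
Slice 5: Δl = 1.9/cos21.4° = 2.041 m; N'_5 = 131·cos21.4° − 13·2.041 = 95.4; c'Δl = 30.61; W sinα = 47.8
Slice 6: Δl = 2.6/cos31.3° = 3.043 m; N'_6 = 124·cos31.3° − 17·3.043 = 54.2; c'Δl = 45.64; W sinα = 64.4
Slice 7: Δl = 1.8/cos42.1° = 2.426 m; N'_7 = 30·cos42.1° − 5·2.426 = 10.1; c'Δl = 36.39; W sinα = 20.1
Σc'Δl = 235.7 kN/m; ΣN' = 519.6 kN/m; ΣW sinα = 169.9 kN/m
Resisting = 235.7 + 519.6·tan26.4° = 235.7 + 257.9 = 493.6 kN/m
FS = 493.6 / 169.9 = 2.905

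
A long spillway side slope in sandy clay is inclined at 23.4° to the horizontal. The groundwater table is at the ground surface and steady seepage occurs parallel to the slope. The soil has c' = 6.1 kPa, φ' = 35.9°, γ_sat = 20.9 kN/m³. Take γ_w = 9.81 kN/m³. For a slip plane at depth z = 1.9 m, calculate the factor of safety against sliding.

FS = 1.31

With seepage parallel to the slope and the water table at the surface, the effective normal stress on the slip plane uses the buoyant unit weight γ' = γ_sat − γ_w while the driving shear stress uses γ_sat:
FS = [c' + γ' z cos²β tanφ'] / [γ_sat z sinβ cosβ]
γ' = 20.9 − 9.81 = 11.09 kN/m³
Numerator = 6.1 + 11.09·1.9·cos²23.4°·tan35.9° = 6.1 + 11.09·1.9·0.8423·0.7239 = 18.947 kPa
Denominator = 20.9·1.9·sin23.4°·cos23.4° = 20.9·1.9·0.3971·0.9178 = 14.474 kPa
FS = 18.947 / 14.474 = 1.309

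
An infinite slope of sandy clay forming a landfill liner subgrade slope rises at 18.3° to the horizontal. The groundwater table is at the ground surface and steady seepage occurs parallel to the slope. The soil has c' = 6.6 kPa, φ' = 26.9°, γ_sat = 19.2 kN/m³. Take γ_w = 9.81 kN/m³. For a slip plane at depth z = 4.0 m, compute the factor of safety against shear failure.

FS = 1.04

With seepage parallel to the slope and the water table at the surface, the effective normal stress on the slip plane uses the buoyant unit weight γ' = γ_sat − γ_w while the driving shear stress uses γ_sat:
FS = [c' + γ' z cos²β tanφ'] / [γ_sat z sinβ cosβ]
γ' = 19.2 − 9.81 = 9.39 kN/m³
Numerator = 6.6 + 9.39·4.0·cos²18.3°·tan26.9° = 6.6 + 9.39·4.0·0.9014·0.5073 = 23.777 kPa
Denominator = 19.2·4.0·sin18.3°·cos18.3° = 19.2·4.0·0.3140·0.9494 = 22.895 kPa
FS = 23.777 / 22.895 = 1.039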